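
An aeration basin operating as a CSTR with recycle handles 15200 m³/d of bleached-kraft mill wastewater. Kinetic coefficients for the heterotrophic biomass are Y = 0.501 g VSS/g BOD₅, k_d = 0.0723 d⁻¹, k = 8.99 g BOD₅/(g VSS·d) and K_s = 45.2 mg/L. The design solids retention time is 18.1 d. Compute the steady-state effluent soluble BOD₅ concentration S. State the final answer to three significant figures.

S ≈ 1.32 mg/L

For a completely mixed reactor with recycle the Lawrence–McCarty relation gives S = K_s·(1 + k_d·θ_c) / [θ_c·(Y·k − k_d) − 1] = 45.2 × (1 + 0.0723 × 18.1) / [18.1 × (0.501 × 8.99 − 0.0723) − 1] = 104.4 / 79.21 = 1.317 mg/L.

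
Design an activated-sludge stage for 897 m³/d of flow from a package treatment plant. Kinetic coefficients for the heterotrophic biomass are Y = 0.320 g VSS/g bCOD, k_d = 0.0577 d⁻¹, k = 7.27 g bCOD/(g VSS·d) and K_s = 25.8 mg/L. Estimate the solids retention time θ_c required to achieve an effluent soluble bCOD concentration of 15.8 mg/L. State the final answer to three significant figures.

θ_c ≈ 1.21 d

Specific growth rate at S = 15.8 mg/L: μ = YkS/(K_s+S) = 0.320·7.27·15.8/(25.8+15.8) = 0.8836 d⁻¹.
θ_c = 1/(μ − k_d) = 1/(0.8836 − 0.0577) = 1/0.8259 = 1.211 d.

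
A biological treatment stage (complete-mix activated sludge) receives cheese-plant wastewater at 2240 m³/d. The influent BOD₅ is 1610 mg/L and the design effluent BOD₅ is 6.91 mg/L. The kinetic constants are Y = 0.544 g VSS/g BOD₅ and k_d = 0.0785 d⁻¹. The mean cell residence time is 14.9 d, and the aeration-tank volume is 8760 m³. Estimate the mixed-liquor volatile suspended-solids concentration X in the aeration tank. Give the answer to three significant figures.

From V·X·(1 + k_d·θ_c) = Y·Q·(S₀ − S)·θ_c: X = 0.544 × 2240 × (1610 − 6.91) × 14.9 / [8760 × (1 + 0.0785 × 14.9)] = 1531 mg/L.

X ≈ 1530 mg/L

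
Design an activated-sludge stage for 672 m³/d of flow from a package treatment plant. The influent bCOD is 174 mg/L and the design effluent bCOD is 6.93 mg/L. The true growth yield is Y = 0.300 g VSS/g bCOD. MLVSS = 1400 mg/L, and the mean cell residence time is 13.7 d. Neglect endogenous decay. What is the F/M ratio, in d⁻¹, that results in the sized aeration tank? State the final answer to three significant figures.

With k_d = 0 the design equation reduces to V = Y Q (S₀−S) θ_c / X = 0.300 × 672 × (174 − 6.93) × 13.7 / 1400 = 329.6 m³.
Food-to-microorganism ratio F/M = Q S₀ / (V X) = 672 × 174 / (329.6 × 1400) = 0.2534 d⁻¹.

F/M ≈ 0.253 d⁻¹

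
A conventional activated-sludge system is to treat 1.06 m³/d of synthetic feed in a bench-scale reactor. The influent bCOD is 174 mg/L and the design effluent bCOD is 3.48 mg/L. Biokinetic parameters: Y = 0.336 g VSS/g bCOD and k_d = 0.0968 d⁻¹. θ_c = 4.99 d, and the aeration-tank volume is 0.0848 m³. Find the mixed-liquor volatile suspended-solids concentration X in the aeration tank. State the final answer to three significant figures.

From V·X·(1 + k_d·θ_c) = Y·Q·(S₀ − S)·θ_c: X = 0.336 × 1.06 × (174 − 3.48) × 4.99 / [0.0848 × (1 + 0.0968 × 4.99)] = 2410 mg/L.

X ≈ 2410 mg/L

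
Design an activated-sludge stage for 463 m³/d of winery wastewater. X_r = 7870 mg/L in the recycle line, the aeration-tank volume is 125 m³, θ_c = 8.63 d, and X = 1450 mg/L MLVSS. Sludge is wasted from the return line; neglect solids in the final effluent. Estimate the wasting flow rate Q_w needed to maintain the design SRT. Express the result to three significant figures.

Q_w ≈ 2.67 m³/d

θ_c = V·X/(Q_w·X_r) when wasting from the recycle, so Q_w = V·X/(θ_c·X_r) = 125.0 × 1450 / (8.63 × 7870) = 2.669 m³/d.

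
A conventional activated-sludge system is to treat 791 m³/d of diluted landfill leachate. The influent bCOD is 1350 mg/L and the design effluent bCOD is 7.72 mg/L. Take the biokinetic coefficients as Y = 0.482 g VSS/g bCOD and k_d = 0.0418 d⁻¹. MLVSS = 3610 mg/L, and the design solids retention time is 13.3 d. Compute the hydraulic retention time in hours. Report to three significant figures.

τ ≈ 36.8 h

Steady-state biomass mass balance: V·X·(1 + k_d·θ_c) = Y·Q·(S₀ − S)·θ_c, so V = 0.482 × 791 × (1350 − 7.72) × 13.3 / [3610 × (1 + 0.0418 × 13.3)] = 6.81×10^6 / 5617 = 1212 m³.
τ = V/Q = 1212/791 = 1.532 d, or 36.77 h.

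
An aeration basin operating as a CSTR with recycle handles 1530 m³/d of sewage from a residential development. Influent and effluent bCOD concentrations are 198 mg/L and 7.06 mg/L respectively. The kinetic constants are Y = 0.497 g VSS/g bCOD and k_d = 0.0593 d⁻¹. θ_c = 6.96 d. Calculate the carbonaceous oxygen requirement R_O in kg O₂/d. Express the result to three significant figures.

R_O ≈ 146 kg O₂/d

The observed yield is Y_obs = Y/(1 + k_d·θ_c) = 0.497 / (1 + 0.0593 × 6.96) = 0.497 / 1.413 = 0.3518 g VSS per g bCOD removed.
ΔS = 198 − 7.06 = 190.9 mg/L, so the substrate removal rate is 1530 × 190.9/1000 = 292.1 kg bCOD/d.
Net sludge production P_X = 0.3518 × 292.1 = 102.8 kg VSS/d.
R_O = Q·(S₀ − S) − 1.42·P_X = 292.1 − 1.42 × 102.8 = 146.2 kg O₂/d.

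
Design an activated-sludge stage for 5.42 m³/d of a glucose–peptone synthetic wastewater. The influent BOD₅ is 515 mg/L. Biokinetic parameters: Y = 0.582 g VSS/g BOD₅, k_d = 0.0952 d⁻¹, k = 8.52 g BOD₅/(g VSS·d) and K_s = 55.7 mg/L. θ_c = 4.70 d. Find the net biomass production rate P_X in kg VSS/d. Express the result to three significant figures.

P_X ≈ 1.11 kg VSS/d

From the Monod/SRT balance for a CMAS, S = K_s·(1+k_d θ_c)/[θ_c·(Y k − k_d) − 1] = 55.7 × (1 + 0.0952 × 4.70) / [4.70 × (0.582 × 8.52 − 0.0952) − 1] = 80.62 / 21.86 = 3.688 mg/L.
The observed yield is Y_obs = Y/(1 + k_d·θ_c) = 0.582 / (1 + 0.0952 × 4.70) = 0.582 / 1.447 = 0.4021 g VSS per g BOD₅ removed.
Q·(S₀ − S) = 5.42 × (515 − 3.69) × 10⁻³ = 2.771 kg/d removed.
Net biomass production P_X = Y_obs × Q·(S₀ − S) = 0.4021 × 2.771 = 1.114 kg VSS/d.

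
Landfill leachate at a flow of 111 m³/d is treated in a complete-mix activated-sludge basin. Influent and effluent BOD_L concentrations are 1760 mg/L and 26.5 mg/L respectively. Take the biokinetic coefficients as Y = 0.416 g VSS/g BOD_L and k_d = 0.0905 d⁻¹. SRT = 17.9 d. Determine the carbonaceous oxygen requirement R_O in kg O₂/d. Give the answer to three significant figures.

Y_obs = Y / (1 + k_d θ_c) = 0.416 / (1 + 0.0905 × 17.9) = 0.416 / 2.620 = 0.1588.
Q·(S₀ − S) = 111 × (1760 − 26.5) × 10⁻³ = 192.4 kg/d removed.
Biomass synthesised: P_X = Y_obs × 192.4 = 30.55 kg VSS/d.
R_O = Q·ΔS − 1.42 P_X = 192.4 − 43.38 = 149.0 kg O₂/d.

R_O ≈ 149 kg O₂/d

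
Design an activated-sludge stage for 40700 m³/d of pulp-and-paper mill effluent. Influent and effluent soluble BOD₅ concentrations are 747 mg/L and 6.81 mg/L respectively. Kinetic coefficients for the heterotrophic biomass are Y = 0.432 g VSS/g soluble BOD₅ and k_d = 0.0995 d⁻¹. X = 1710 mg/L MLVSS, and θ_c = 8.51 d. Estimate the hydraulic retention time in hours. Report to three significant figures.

Rearranging the biomass balance for a CMAS with decay, V = Y·Q·ΔS·θ_c / [X·(1+k_d θ_c)] = 0.432 × 40700 × (747 − 6.81) × 8.51 / [1710 × (1 + 0.0995 × 8.51)] = 1.11×10^8 / 3158 = 35071 m³.
Hydraulic retention time τ = V/Q = 35071 / 40700 = 0.8617 d = 20.68 h.

τ ≈ 20.7 h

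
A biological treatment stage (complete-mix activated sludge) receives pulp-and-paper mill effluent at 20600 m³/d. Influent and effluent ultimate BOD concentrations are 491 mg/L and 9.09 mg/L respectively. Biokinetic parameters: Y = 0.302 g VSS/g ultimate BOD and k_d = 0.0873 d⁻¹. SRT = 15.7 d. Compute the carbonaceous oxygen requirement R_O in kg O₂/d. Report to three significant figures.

Observed yield with endogenous decay: Y_obs = Y / (1 + k_d·θ_c) = 0.302 / (1 + 0.0873 × 15.7) = 0.302 / 2.371 = 0.1274 g VSS/g ultimate BOD.
Mass of ultimate BOD removed per day: Q(S₀ − S) = 20600 × 481.9 g/m³ = 9927 kg/d.
P_X = Y_obs·Q·(S₀ − S) = 0.1274 × 9927 = 1265 kg VSS/d.
Carbonaceous O₂ demand = substrate oxidised − cell-mass equivalent = 9927 − 1.42 × 1265 = 8132 kg O₂/d.

R_O ≈ 8130 kg O₂/d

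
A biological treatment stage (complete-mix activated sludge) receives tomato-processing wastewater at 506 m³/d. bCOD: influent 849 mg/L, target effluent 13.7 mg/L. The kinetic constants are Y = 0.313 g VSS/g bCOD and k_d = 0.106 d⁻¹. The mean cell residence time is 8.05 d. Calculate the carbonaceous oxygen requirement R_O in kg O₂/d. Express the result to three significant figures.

Observed yield with endogenous decay: Y_obs = Y / (1 + k_d·θ_c) = 0.313 / (1 + 0.106 × 8.05) = 0.313 / 1.853 = 0.1689 g VSS/g bCOD.
Q·(S₀ − S) = 506 × (849 − 13.7) × 10⁻³ = 422.7 kg/d removed.
Biomass synthesised: P_X = Y_obs × 422.7 = 71.38 kg VSS/d.
R_O = Q·(S₀ − S) − 1.42·P_X = 422.7 − 1.42 × 71.38 = 321.3 kg O₂/d.

R_O ≈ 321 kg O₂/d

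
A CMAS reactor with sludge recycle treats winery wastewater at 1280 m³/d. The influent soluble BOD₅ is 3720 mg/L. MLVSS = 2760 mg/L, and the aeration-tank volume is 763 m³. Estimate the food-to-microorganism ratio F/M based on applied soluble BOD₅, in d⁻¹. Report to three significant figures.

F/M ≈ 2.26 d⁻¹

Food-to-microorganism ratio F/M = Q S₀ / (V X) = 1280 × 3720 / (763.0 × 2760) = 2.261 d⁻¹.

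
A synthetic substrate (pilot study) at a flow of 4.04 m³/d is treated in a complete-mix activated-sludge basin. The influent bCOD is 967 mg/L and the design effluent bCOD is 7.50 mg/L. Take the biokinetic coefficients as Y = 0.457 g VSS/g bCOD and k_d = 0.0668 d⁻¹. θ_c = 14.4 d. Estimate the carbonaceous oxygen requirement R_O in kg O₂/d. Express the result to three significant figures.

R_O ≈ 2.59 kg O₂/d

Correct the yield for decay: Y_obs = Y/(1 + k_d θ_c) = 0.457 / (1 + 0.0668 × 14.4) = 0.457 / 1.962 = 0.2329.
ΔS = 967 − 7.50 = 959.5 mg/L, so the substrate removal rate is 4.04 × 959.5/1000 = 3.876 kg bCOD/d.
Net sludge production P_X = 0.2329 × 3.876 = 0.9029 kg VSS/d.
Carbonaceous O₂ demand = substrate oxidised − cell-mass equivalent = 3.876 − 1.42 × 0.9029 = 2.594 kg O₂/d.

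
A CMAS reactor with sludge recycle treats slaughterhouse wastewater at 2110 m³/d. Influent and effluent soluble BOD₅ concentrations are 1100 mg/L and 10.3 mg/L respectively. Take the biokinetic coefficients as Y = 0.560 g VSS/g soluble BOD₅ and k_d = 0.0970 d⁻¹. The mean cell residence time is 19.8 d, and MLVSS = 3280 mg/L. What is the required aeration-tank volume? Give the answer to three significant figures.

V ≈ 2660 m³

Rearranging the biomass balance for a CMAS with decay, V = Y·Q·ΔS·θ_c / [X·(1+k_d θ_c)] = 0.560 × 2110 × (1100 − 10.3) × 19.8 / [3280 × (1 + 0.0970 × 19.8)] = 2.55×10^7 / 9580 = 2661 m³.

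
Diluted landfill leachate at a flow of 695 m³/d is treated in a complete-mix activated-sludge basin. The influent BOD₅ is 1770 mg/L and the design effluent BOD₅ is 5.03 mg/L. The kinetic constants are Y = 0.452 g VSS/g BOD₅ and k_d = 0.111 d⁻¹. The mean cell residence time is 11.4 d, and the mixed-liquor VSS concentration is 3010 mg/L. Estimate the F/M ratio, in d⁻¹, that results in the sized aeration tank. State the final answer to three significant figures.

F/M ≈ 0.441 d⁻¹

Steady-state biomass mass balance: V·X·(1 + k_d·θ_c) = Y·Q·(S₀ − S)·θ_c, so V = 0.452 × 695 × (1770 − 5.03) × 11.4 / [3010 × (1 + 0.111 × 11.4)] = 6.32×10^6 / 6819 = 926.9 m³.
F/M = Q·S₀ / (V·X) = 695 × 1770 / (926.9 × 3010) = 0.4409 g BOD₅·(g VSS·d)⁻¹.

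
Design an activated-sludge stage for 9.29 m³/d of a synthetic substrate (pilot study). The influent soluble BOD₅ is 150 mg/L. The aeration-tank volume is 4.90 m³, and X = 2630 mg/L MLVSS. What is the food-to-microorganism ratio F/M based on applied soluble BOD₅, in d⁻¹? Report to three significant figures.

F/M = Q·S₀ / (V·X) = 9.29 × 150 / (4.900 × 2630) = 0.1081 g soluble BOD₅·(g VSS·d)⁻¹.

F/M ≈ 0.108 d⁻¹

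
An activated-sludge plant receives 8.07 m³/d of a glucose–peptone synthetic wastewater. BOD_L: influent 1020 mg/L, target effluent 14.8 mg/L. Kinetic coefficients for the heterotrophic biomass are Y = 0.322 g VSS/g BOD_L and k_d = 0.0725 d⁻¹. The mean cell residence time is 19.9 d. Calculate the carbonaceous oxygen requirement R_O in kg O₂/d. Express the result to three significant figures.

R_O ≈ 6.59 kg O₂/d

Observed yield with endogenous decay: Y_obs = Y / (1 + k_d·θ_c) = 0.322 / (1 + 0.0725 × 19.9) = 0.322 / 2.443 = 0.1318 g VSS/g BOD_L.
Q·(S₀ − S) = 8.07 × (1020 − 14.8) × 10⁻³ = 8.112 kg/d removed.
Biomass synthesised: P_X = Y_obs × 8.112 = 1.069 kg VSS/d.
R_O = Q·(S₀ − S) − 1.42·P_X = 8.112 − 1.42 × 1.069 = 6.594 kg O₂/d.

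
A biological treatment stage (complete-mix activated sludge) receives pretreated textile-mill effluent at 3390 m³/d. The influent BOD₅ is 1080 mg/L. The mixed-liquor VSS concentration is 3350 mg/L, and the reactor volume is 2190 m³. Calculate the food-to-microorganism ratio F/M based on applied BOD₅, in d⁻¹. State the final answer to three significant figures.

F/M ≈ 0.499 d⁻¹

Food-to-microorganism ratio F/M = Q S₀ / (V X) = 3390 × 1080 / (2190 × 3350) = 0.4990 d⁻¹.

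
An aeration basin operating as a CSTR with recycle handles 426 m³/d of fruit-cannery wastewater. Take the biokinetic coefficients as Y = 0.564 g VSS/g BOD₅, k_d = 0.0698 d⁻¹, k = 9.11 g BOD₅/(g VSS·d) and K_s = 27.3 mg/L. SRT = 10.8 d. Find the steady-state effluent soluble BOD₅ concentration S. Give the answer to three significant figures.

Effluent substrate depends only on kinetics and SRT: S = K_s(1 + k_d θ_c) / [θ_c(Yk − k_d) − 1] = 27.3 × (1 + 0.0698 × 10.8) / [10.8 × (0.564 × 9.11 − 0.0698) − 1] = 47.88 / 53.74 = 0.8910 mg/L.

S ≈ 0.891 mg/L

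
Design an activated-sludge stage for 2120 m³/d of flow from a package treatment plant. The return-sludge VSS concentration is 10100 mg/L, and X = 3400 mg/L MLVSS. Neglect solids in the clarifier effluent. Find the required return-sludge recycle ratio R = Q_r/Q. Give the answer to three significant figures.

R ≈ 0.507

Mass balance around the secondary clarifier (neglecting effluent solids): R = X / (X_r − X) = 3400 / (10100 − 3400) = 0.5075.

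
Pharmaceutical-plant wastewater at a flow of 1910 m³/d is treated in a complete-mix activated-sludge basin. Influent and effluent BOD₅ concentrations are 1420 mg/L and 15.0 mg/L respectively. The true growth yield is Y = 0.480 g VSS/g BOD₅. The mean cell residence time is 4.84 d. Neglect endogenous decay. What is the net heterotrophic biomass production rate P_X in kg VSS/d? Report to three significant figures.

With endogenous decay neglected, the observed yield equals the true yield: Y_obs = Y = 0.480 g VSS/g BOD₅.
Substrate removed = Q·(S₀ − S) = 1910 m³/d × (1420 − 15.0) g/m³ = 2.68×10^6 g/d = 2684 kg/d.
Net biomass production P_X = Y_obs × Q·(S₀ − S) = 0.4800 × 2684 = 1288 kg VSS/d.

P_X ≈ 1290 kg VSS/d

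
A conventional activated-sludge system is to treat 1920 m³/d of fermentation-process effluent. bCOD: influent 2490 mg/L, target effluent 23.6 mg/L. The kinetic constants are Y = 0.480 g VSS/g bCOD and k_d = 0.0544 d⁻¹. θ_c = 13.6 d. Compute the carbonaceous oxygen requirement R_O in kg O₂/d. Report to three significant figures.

The observed yield is Y_obs = Y/(1 + k_d·θ_c) = 0.480 / (1 + 0.0544 × 13.6) = 0.480 / 1.740 = 0.2759 g VSS per g bCOD removed.
Mass of bCOD removed per day: Q(S₀ − S) = 1920 × 2466 g/m³ = 4735 kg/d.
Net sludge production P_X = 0.2759 × 4735 = 1306 kg VSS/d.
R_O = Q·(S₀ − S) − 1.42·P_X = 4735 − 1.42 × 1306 = 2880 kg O₂/d.

R_O ≈ 2880 kg O₂/d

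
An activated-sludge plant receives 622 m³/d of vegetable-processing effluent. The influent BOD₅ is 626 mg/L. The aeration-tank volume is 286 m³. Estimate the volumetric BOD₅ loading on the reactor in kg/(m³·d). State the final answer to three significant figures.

Volumetric loading L_v = Q·S₀ / V = 622 × 626 g/m³ / 286.0 m³ = 1361 g/(m³·d) = 1.361 kg BOD₅/(m³·d).

L_v ≈ 1.36 kg BOD₅/(m³·d)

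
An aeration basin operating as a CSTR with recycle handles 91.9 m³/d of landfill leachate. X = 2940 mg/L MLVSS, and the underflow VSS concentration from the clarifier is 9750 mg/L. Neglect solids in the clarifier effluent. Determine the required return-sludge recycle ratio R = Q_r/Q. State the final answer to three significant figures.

Solids balance on the clarifier gives (1+R)X = R·X_r, so R = X/(X_r − X) = 2940 / (9750 − 2940) = 0.4317.

R ≈ 0.432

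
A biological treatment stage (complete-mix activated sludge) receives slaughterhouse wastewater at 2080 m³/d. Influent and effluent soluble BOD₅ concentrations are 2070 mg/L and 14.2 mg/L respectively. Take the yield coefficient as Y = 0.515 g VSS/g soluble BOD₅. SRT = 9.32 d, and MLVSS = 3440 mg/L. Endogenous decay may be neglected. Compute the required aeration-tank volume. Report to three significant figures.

V ≈ 5970 m³

V·X = Y·Q·ΔS·θ_c gives V = 0.515 × 2080 × (2070 − 14.2) × 9.32 / 3440 = 5966 m³.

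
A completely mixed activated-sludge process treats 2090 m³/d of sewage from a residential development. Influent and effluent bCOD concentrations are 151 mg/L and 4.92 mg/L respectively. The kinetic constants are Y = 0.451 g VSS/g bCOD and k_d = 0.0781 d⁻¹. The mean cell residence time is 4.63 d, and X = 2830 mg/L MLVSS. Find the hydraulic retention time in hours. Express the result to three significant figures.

Steady-state biomass mass balance: V·X·(1 + k_d·θ_c) = Y·Q·(S₀ − S)·θ_c, so V = 0.451 × 2090 × (151 − 4.92) × 4.63 / [2830 × (1 + 0.0781 × 4.63)] = 6.38×10^5 / 3853 = 165.4 m³.
HRT = V/Q = 165.4 m³ / 2090 m³·d⁻¹ = 0.07916 d × 24 = 1.900 h.

τ ≈ 1.90 h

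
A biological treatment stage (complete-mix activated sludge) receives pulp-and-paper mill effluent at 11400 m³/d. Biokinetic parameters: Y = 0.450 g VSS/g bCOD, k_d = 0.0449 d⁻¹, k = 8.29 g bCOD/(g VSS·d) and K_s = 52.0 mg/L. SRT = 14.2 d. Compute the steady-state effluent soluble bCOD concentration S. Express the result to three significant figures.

Effluent substrate depends only on kinetics and SRT: S = K_s(1 + k_d θ_c) / [θ_c(Yk − k_d) − 1] = 52.0 × (1 + 0.0449 × 14.2) / [14.2 × (0.450 × 8.29 − 0.0449) − 1] = 85.15 / 51.34 = 1.659 mg/L.

S ≈ 1.66 mg/L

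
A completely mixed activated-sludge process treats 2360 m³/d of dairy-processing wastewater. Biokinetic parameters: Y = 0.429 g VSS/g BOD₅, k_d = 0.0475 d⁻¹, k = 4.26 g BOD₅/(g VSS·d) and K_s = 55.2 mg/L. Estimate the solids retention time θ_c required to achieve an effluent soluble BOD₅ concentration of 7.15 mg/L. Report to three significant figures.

From 1/θ_c = Y·k·S/(K_s + S) − k_d: Y·k·S/(K_s+S) = 0.429 × 4.26 × 7.15 / (55.2 + 7.15) = 0.2096 d⁻¹.
Then 1/θ_c = μ − k_d = 0.2096 − 0.0475 = 0.1621 d⁻¹, giving θ_c = 6.170 d.

θ_c ≈ 6.17 d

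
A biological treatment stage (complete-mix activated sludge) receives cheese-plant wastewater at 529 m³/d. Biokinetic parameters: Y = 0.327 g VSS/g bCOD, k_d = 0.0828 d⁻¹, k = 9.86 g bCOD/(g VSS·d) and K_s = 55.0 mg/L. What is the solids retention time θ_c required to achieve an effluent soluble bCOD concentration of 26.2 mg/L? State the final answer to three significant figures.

At the target effluent, Y k S/(K_s+S) = 0.327×9.86×26.2/81.20 = 1.040 d⁻¹.
Then 1/θ_c = μ − k_d = 1.040 − 0.0828 = 0.9575 d⁻¹, giving θ_c = 1.044 d.

θ_c ≈ 1.04 d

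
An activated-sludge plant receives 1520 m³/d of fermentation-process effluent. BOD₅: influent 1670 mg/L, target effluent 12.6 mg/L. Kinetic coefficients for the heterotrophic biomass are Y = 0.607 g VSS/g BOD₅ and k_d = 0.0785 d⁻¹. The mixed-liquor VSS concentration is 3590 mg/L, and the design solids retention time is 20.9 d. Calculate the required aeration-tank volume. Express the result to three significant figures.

V ≈ 3370 m³

From the SRT design equation V = Y Q (S₀−S) θ_c / [X (1 + k_d θ_c)] = 0.607 × 1520 × (1670 − 12.6) × 20.9 / [3590 × (1 + 0.0785 × 20.9)] = 3.2×10^7 / 9480 = 3371 m³.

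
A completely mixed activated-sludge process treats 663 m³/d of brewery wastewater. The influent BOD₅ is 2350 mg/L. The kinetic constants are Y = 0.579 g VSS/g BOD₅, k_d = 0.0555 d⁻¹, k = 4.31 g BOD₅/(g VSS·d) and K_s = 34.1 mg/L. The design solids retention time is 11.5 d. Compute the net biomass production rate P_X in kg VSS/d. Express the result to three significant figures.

For a completely mixed reactor with recycle the Lawrence–McCarty relation gives S = K_s·(1 + k_d·θ_c) / [θ_c·(Y·k − k_d) − 1] = 34.1 × (1 + 0.0555 × 11.5) / [11.5 × (0.579 × 4.31 − 0.0555) − 1] = 55.86 / 27.06 = 2.064 mg/L.
Correct the yield for decay: Y_obs = Y/(1 + k_d θ_c) = 0.579 / (1 + 0.0555 × 11.5) = 0.579 / 1.638 = 0.3534.
Substrate removed = Q·(S₀ − S) = 663 m³/d × (2350 − 2.06) g/m³ = 1.56×10^6 g/d = 1557 kg/d.
Biomass produced: P_X = Y_obs·Q·ΔS = 0.3534 × 1557 ≈ 550.2 kg VSS/d.

P_X ≈ 550 kg VSS/d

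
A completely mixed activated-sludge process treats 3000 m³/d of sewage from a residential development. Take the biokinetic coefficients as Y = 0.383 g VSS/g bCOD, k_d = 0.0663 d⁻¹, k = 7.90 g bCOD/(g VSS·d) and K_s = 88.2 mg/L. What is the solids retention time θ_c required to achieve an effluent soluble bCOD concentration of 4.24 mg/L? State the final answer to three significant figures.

At the target effluent, Y k S/(K_s+S) = 0.383×7.90×4.24/92.44 = 0.1388 d⁻¹.
1/θ_c = 0.1388 − 0.0663 = 0.07248 d⁻¹, so θ_c = 13.80 d.

θ_c ≈ 13.8 d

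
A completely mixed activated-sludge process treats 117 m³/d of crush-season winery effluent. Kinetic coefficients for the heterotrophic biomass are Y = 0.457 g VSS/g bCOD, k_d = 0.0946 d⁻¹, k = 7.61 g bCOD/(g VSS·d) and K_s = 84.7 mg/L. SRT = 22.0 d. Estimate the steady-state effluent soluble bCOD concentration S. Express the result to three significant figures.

S ≈ 3.55 mg/L

For a completely mixed reactor with recycle the Lawrence–McCarty relation gives S = K_s·(1 + k_d·θ_c) / [θ_c·(Y·k − k_d) − 1] = 84.7 × (1 + 0.0946 × 22.0) / [22.0 × (0.457 × 7.61 − 0.0946) − 1] = 261.0 / 73.43 = 3.554 mg/L.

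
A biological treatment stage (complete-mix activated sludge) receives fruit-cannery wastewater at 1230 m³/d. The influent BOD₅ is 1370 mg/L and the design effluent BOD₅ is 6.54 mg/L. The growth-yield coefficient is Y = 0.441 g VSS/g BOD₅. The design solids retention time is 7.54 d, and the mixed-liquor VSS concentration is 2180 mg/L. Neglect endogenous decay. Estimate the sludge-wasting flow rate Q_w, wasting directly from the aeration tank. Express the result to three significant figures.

Q_w ≈ 339 m³/d

V·X = Y·Q·ΔS·θ_c gives V = 0.441 × 1230 × (1370 − 6.54) × 7.54 / 2180 = 2558 m³.
Wasting from the aeration tank: Q_w = V / θ_c = 2558 / 7.54 = 339.3 m³/d.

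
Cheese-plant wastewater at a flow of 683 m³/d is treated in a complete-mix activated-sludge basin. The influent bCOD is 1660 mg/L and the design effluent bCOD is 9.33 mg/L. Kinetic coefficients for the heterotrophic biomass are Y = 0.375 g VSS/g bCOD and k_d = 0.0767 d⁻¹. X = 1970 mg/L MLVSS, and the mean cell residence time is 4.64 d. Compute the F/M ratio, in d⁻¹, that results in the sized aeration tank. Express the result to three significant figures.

From the SRT design equation V = Y Q (S₀−S) θ_c / [X (1 + k_d θ_c)] = 0.375 × 683 × (1660 − 9.33) × 4.64 / [1970 × (1 + 0.0767 × 4.64)] = 1.96×10^6 / 2671 = 734.4 m³.
F/M = applied load / biomass = Q·S₀/(V·X) = 683 × 1660 / (734.4 × 1970) = 0.7837 d⁻¹.

F/M ≈ 0.784 d⁻¹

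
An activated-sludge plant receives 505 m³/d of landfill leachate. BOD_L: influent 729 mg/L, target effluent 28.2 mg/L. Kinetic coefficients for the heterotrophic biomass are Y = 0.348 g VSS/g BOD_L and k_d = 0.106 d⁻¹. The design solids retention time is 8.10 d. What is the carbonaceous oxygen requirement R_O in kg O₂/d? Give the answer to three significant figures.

R_O ≈ 260 kg O₂/d

The observed yield is Y_obs = Y/(1 + k_d·θ_c) = 0.348 / (1 + 0.106 × 8.10) = 0.348 / 1.859 = 0.1872 g VSS per g BOD_L removed.
Mass of BOD_L removed per day: Q(S₀ − S) = 505 × 700.8 g/m³ = 353.9 kg/d.
P_X = Y_obs·Q·(S₀ − S) = 0.1872 × 353.9 = 66.26 kg VSS/d.
R_O = Q·ΔS − 1.42 P_X = 353.9 − 94.10 = 259.8 kg O₂/d.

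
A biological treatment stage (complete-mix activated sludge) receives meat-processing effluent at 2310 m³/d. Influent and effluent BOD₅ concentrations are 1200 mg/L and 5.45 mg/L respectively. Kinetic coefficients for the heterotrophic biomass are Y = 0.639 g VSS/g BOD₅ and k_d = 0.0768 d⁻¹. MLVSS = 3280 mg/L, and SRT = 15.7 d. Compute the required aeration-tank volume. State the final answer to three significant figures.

From the SRT design equation V = Y Q (S₀−S) θ_c / [X (1 + k_d θ_c)] = 0.639 × 2310 × (1200 − 5.45) × 15.7 / [3280 × (1 + 0.0768 × 15.7)] = 2.77×10^7 / 7235 = 3826 m³.

V ≈ 3830 m³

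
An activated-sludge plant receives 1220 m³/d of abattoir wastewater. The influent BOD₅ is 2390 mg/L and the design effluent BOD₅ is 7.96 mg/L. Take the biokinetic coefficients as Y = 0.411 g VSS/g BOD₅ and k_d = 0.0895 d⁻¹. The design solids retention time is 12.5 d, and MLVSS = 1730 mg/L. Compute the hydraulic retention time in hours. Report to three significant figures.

τ ≈ 80.1 h

Rearranging the biomass balance for a CMAS with decay, V = Y·Q·ΔS·θ_c / [X·(1+k_d θ_c)] = 0.411 × 1220 × (2390 − 7.96) × 12.5 / [1730 × (1 + 0.0895 × 12.5)] = 1.49×10^7 / 3665 = 4073 m³.
Hydraulic retention time τ = V/Q = 4073 / 1220 = 3.339 d = 80.13 h.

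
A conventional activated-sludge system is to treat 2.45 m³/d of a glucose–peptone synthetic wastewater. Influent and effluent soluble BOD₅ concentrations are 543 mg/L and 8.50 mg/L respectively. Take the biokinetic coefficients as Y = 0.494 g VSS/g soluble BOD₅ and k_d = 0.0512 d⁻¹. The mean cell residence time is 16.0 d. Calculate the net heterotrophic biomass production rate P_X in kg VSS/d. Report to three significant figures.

P_X ≈ 0.356 kg VSS/d

The observed yield is Y_obs = Y/(1 + k_d·θ_c) = 0.494 / (1 + 0.0512 × 16.0) = 0.494 / 1.819 = 0.2715 g VSS per g soluble BOD₅ removed.
Mass of soluble BOD₅ removed per day: Q(S₀ − S) = 2.45 × 534.5 g/m³ = 1.310 kg/d.
Net biomass production P_X = Y_obs × Q·(S₀ − S) = 0.2715 × 1.310 = 0.3556 kg VSS/d.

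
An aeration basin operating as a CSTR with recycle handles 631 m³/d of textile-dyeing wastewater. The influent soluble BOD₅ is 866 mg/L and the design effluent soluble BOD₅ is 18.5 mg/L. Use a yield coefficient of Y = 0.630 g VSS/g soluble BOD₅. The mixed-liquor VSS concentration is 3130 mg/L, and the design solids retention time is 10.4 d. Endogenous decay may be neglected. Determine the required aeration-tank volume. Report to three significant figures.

Biomass mass balance (decay neglected): V·X = Y·Q·(S₀ − S)·θ_c, so V = 0.630 × 631 × (866 − 18.5) × 10.4 / 3130 = 1119 m³.

V ≈ 1120 m³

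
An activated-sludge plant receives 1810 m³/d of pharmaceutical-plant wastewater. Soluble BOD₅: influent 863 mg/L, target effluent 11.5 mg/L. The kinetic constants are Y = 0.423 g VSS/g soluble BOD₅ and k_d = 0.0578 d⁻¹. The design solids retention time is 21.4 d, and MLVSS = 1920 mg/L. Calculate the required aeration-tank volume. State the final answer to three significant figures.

V ≈ 3250 m³

From the SRT design equation V = Y Q (S₀−S) θ_c / [X (1 + k_d θ_c)] = 0.423 × 1810 × (863 − 11.5) × 21.4 / [1920 × (1 + 0.0578 × 21.4)] = 1.4×10^7 / 4295 = 3248 m³.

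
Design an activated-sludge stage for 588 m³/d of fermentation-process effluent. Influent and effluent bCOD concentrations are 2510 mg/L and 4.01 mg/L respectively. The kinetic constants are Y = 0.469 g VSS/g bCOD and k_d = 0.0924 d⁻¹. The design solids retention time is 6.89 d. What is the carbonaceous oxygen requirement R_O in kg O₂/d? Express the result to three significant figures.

R_O ≈ 874 kg O₂/d

Y_obs = Y / (1 + k_d θ_c) = 0.469 / (1 + 0.0924 × 6.89) = 0.469 / 1.637 = 0.2866.
Q·(S₀ − S) = 588 × (2510 − 4.01) × 10⁻³ = 1474 kg/d removed.
Net sludge production P_X = 0.2866 × 1474 = 422.3 kg VSS/d.
R_O = Q·(S₀ − S) − 1.42·P_X = 1474 − 1.42 × 422.3 = 873.9 kg O₂/d.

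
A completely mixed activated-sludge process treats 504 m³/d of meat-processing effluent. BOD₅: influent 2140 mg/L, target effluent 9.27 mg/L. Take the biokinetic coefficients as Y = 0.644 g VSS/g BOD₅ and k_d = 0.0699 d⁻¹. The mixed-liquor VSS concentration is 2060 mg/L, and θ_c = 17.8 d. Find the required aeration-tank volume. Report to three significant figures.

V ≈ 2660 m³

Rearranging the biomass balance for a CMAS with decay, V = Y·Q·ΔS·θ_c / [X·(1+k_d θ_c)] = 0.644 × 504 × (2140 − 9.27) × 17.8 / [2060 × (1 + 0.0699 × 17.8)] = 1.23×10^7 / 4623 = 2663 m³.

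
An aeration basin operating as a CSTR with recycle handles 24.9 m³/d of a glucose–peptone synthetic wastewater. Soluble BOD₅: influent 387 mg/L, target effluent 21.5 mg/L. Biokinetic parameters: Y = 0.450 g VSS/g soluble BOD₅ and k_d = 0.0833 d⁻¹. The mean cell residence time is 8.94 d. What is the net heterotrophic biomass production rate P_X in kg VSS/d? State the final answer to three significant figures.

Y_obs = Y / (1 + k_d θ_c) = 0.450 / (1 + 0.0833 × 8.94) = 0.450 / 1.745 = 0.2579.
Q·(S₀ − S) = 24.9 × (387 − 21.5) × 10⁻³ = 9.101 kg/d removed.
P_X = Y_obs · Q(S₀ − S) = 0.2579 × 9.101 = 2.347 kg VSS/d.

P_X ≈ 2.35 kg VSS/d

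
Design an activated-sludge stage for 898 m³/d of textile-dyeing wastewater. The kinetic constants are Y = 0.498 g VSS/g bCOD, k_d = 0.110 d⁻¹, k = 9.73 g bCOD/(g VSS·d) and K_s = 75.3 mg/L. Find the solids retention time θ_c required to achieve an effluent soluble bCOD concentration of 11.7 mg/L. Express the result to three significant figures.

θ_c ≈ 1.85 d

From 1/θ_c = Y·k·S/(K_s + S) − k_d: Y·k·S/(K_s+S) = 0.498 × 9.73 × 11.7 / (75.3 + 11.7) = 0.6516 d⁻¹.
Then 1/θ_c = μ − k_d = 0.6516 − 0.110 = 0.5416 d⁻¹, giving θ_c = 1.846 d.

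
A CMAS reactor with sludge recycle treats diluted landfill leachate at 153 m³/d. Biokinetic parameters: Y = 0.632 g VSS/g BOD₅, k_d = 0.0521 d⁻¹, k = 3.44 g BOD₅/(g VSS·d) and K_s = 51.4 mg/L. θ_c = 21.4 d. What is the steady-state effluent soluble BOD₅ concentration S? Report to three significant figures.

For a completely mixed reactor with recycle the Lawrence–McCarty relation gives S = K_s·(1 + k_d·θ_c) / [θ_c·(Y·k − k_d) − 1] = 51.4 × (1 + 0.0521 × 21.4) / [21.4 × (0.632 × 3.44 − 0.0521) − 1] = 108.7 / 44.41 = 2.448 mg/L.

S ≈ 2.45 mg/L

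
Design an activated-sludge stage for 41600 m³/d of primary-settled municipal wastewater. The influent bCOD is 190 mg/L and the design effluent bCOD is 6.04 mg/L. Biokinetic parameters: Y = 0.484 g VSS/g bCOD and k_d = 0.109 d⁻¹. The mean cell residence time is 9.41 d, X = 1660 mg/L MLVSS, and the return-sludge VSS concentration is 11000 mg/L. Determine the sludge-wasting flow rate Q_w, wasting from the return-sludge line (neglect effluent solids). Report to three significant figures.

From the SRT design equation V = Y Q (S₀−S) θ_c / [X (1 + k_d θ_c)] = 0.484 × 41600 × (190 − 6.04) × 9.41 / [1660 × (1 + 0.109 × 9.41)] = 3.49×10^7 / 3363 = 10365 m³.
Wasting from the return line (neglecting effluent solids): Q_w = V·X / (θ_c·X_r) = 10365 × 1660 / (9.41 × 11000) = 166.2 m³/d.

Q_w ≈ 166 m³/d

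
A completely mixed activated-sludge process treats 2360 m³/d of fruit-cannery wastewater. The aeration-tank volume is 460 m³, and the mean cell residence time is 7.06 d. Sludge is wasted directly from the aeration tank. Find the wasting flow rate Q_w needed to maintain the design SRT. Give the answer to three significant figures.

Q_w ≈ 65.2 m³/d

Wasting from the aeration tank: Q_w = V / θ_c = 460.0 / 7.06 = 65.16 m³/d.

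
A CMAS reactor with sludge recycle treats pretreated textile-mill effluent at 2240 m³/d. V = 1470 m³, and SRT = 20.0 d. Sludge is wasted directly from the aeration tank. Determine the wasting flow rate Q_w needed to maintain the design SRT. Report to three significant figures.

Q_w ≈ 73.5 m³/d

For wasting at MLVSS concentration, Q_w = V/θ_c = 1470/20.0 = 73.50 m³/d.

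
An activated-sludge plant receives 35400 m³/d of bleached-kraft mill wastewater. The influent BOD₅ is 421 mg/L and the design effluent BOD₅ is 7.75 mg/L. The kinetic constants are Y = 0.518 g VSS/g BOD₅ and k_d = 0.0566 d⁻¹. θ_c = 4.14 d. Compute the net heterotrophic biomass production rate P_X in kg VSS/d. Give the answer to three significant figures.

P_X ≈ 6140 kg VSS/d

Y_obs = Y / (1 + k_d θ_c) = 0.518 / (1 + 0.0566 × 4.14) = 0.518 / 1.234 = 0.4197.
Q·(S₀ − S) = 35400 × (421 − 7.75) × 10⁻³ = 14629 kg/d removed.
Net biomass production P_X = Y_obs × Q·(S₀ − S) = 0.4197 × 14629 = 6139 kg VSS/d.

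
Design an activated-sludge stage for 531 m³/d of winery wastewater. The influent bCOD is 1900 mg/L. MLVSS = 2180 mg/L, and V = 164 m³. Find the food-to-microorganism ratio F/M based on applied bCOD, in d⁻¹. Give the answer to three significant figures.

Food-to-microorganism ratio F/M = Q S₀ / (V X) = 531 × 1900 / (164.0 × 2180) = 2.822 d⁻¹.

F/M ≈ 2.82 d⁻¹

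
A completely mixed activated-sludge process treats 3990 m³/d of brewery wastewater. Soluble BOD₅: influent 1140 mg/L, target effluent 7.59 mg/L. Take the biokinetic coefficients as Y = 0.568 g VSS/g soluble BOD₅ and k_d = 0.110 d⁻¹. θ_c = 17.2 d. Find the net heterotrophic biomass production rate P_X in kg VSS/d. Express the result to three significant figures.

Observed yield with endogenous decay: Y_obs = Y / (1 + k_d·θ_c) = 0.568 / (1 + 0.110 × 17.2) = 0.568 / 2.892 = 0.1964 g VSS/g soluble BOD₅.
ΔS = 1140 − 7.59 = 1132 mg/L, so the substrate removal rate is 3990 × 1132/1000 = 4518 kg soluble BOD₅/d.
Net biomass production P_X = Y_obs × Q·(S₀ − S) = 0.1964 × 4518 = 887.4 kg VSS/d.

P_X ≈ 887 kg VSS/d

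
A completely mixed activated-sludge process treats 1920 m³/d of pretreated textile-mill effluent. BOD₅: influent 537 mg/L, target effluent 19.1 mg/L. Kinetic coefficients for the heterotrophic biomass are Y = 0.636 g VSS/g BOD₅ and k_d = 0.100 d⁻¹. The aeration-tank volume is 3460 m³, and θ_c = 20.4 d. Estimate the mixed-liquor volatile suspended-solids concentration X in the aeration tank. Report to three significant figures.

X ≈ 1230 mg/L

From V·X·(1 + k_d·θ_c) = Y·Q·(S₀ − S)·θ_c: X = 0.636 × 1920 × (537 − 19.1) × 20.4 / [3460 × (1 + 0.100 × 20.4)] = 1227 mg/L.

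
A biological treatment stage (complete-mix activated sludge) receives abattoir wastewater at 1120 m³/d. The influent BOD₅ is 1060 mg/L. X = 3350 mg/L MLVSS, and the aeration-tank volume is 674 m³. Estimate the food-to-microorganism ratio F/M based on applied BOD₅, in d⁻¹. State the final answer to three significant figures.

Food-to-microorganism ratio F/M = Q S₀ / (V X) = 1120 × 1060 / (674.0 × 3350) = 0.5258 d⁻¹.

F/M ≈ 0.526 d⁻¹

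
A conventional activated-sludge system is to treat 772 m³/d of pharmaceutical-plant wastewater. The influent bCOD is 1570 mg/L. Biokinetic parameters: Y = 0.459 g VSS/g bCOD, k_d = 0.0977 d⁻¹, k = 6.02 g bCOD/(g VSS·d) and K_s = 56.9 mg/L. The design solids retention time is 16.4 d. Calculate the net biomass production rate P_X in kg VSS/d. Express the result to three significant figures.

From the Monod/SRT balance for a CMAS, S = K_s·(1+k_d θ_c)/[θ_c·(Y k − k_d) − 1] = 56.9 × (1 + 0.0977 × 16.4) / [16.4 × (0.459 × 6.02 − 0.0977) − 1] = 148.1 / 42.71 = 3.467 mg/L.
The observed yield is Y_obs = Y/(1 + k_d·θ_c) = 0.459 / (1 + 0.0977 × 16.4) = 0.459 / 2.602 = 0.1764 g VSS per g bCOD removed.
ΔS = 1570 − 3.47 = 1567 mg/L, so the substrate removal rate is 772 × 1567/1000 = 1209 kg bCOD/d.
Net biomass production P_X = Y_obs × Q·(S₀ − S) = 0.1764 × 1209 = 213.3 kg VSS/d.

P_X ≈ 213 kg VSS/d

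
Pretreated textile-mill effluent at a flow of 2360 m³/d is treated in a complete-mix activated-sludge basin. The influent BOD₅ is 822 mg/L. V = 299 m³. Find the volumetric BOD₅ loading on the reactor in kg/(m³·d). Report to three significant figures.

Volumetric loading L_v = Q·S₀ / V = 2360 × 822 g/m³ / 299.0 m³ = 6488 g/(m³·d) = 6.488 kg BOD₅/(m³·d).

L_v ≈ 6.49 kg BOD₅/(m³·d)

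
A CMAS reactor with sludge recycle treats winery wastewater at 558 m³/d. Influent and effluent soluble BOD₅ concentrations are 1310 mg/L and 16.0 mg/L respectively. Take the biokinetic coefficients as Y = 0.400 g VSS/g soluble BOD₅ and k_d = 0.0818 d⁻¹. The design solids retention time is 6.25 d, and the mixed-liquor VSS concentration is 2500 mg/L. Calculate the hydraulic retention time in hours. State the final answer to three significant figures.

Steady-state biomass mass balance: V·X·(1 + k_d·θ_c) = Y·Q·(S₀ − S)·θ_c, so V = 0.400 × 558 × (1310 − 16.0) × 6.25 / [2500 × (1 + 0.0818 × 6.25)] = 1.81×10^6 / 3778 = 477.8 m³.
τ = V/Q = 477.8/558 = 0.8562 d, or 20.55 h.

τ ≈ 20.5 h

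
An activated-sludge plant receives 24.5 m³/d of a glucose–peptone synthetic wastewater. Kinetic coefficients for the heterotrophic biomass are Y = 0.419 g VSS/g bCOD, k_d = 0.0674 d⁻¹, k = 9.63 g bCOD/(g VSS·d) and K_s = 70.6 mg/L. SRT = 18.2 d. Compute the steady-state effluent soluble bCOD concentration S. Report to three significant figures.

Effluent substrate depends only on kinetics and SRT: S = K_s(1 + k_d θ_c) / [θ_c(Yk − k_d) − 1] = 70.6 × (1 + 0.0674 × 18.2) / [18.2 × (0.419 × 9.63 − 0.0674) − 1] = 157.2 / 71.21 = 2.208 mg/L.

S ≈ 2.21 mg/L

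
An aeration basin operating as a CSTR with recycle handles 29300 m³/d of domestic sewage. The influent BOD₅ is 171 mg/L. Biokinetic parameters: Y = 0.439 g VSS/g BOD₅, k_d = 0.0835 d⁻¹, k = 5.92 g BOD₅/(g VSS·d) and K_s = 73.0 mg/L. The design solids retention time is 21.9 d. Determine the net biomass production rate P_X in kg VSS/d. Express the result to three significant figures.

For a completely mixed reactor with recycle the Lawrence–McCarty relation gives S = K_s·(1 + k_d·θ_c) / [θ_c·(Y·k − k_d) − 1] = 73.0 × (1 + 0.0835 × 21.9) / [21.9 × (0.439 × 5.92 − 0.0835) − 1] = 206.5 / 54.09 = 3.818 mg/L.
Correct the yield for decay: Y_obs = Y/(1 + k_d θ_c) = 0.439 / (1 + 0.0835 × 21.9) = 0.439 / 2.829 = 0.1552.
Substrate removed = Q·(S₀ − S) = 29300 m³/d × (171 − 3.82) g/m³ = 4.9×10^6 g/d = 4898 kg/d.
So the net sludge growth is P_X = 0.1552 × 4898 = 760.2 kg VSS/d.

P_X ≈ 760 kg VSS/d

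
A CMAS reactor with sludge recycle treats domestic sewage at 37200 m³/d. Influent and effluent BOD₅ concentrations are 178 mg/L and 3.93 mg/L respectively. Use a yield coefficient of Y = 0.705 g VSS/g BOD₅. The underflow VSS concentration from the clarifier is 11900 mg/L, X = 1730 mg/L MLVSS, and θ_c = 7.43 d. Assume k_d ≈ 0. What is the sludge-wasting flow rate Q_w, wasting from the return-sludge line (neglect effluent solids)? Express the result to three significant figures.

Q_w ≈ 384 m³/d

V·X = Y·Q·ΔS·θ_c gives V = 0.705 × 37200 × (178 − 3.93) × 7.43 / 1730 = 19606 m³.
Wasting from the return line (neglecting effluent solids): Q_w = V·X / (θ_c·X_r) = 19606 × 1730 / (7.43 × 11900) = 383.6 m³/d.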